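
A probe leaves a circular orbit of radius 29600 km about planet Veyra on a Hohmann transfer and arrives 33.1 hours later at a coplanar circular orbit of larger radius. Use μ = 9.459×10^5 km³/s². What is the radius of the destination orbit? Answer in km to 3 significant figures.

Transfer time t = 33.1 hours = 1.1916×10^5 s, and t = π√(a_t³/μ).
So a_t = (μ t²/π²)^(1/3) = (9.459×10^5 × (1.1916×10^5)² / π²)^(1/3) = 1.1082×10^5 km.
Since a_t = (r₁ + r₂)/2, r₂ = 2a_t − r₁ = 2×1.1082×10^5 − 29600 = 1.9204×10^5 km.

r₂ = 1.92×10^5 km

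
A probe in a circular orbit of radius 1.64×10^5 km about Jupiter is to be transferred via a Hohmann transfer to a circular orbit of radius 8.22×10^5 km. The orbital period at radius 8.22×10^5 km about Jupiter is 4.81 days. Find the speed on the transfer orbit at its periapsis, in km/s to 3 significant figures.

From Kepler's third law T² = 4π²r³/μ at r = 8.22×10^5 km, T = 4.81 days = 4.81 × 86400 s = 4.15584×10^5 s: μ = 4π²r³/T² = 1.26957×10^8 km³/s².
Transfer-ellipse semi-major axis a_t = (r₁ + r₂)/2 = (1.640×10^5 + 8.220×10^5)/2 = 4.930×10^5 km.
The periapsis of the transfer ellipse is at r = 1.640×10^5 km.
From the vis-viva equation, v = √[μ(2/r − 1/a_t)] = 35.93 km/s.

v = 35.9 km/s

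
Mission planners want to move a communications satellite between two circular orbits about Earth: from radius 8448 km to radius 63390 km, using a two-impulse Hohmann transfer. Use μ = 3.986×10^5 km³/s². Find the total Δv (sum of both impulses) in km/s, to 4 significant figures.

Transfer-ellipse semi-major axis a_t = (r₁ + r₂)/2 = (8448 + 63390)/2 = 35919 km.
Circular speed at r₁: v₁ = √(μ/r₁) = √(3.986×10^5/8448) = 6.86897 km/s.
On the transfer ellipse at r₁, vis-viva equation gives v_p = √[μ(2/r₁ − 1/a_t)] = 9.12515 km/s.
First burn Δv₁ = |v_p − v₁| = 2.2562 km/s.
At r₂, v₂ = √(μ/r₂) = 2.5076 km/s.
Transfer-orbit speed at r₂: v_a = √[μ(2/r₂ − 1/a_t)] = 1.2161 km/s.
Second burn Δv₂ = |v₂ − v_a| = 1.2915 km/s.
Δv = Δv₁ + Δv₂ = 2.2562 + 1.2915 = 3.548 km/s.

Δv = 3.548 km/s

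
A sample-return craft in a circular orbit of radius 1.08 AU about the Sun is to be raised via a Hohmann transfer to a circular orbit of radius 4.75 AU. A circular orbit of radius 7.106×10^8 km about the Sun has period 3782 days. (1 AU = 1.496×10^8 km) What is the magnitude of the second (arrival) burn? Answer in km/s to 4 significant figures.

Δv₂ = 5.347 km/s

From Kepler's third law T² = 4π²r³/μ at r = 7.106×10^8 km, T = 3782 days = 3782 × 86400 s = 3.267648×10^8 s: μ = 4π²r³/T² = 1.32668×10^11 km³/s².
In km: r₁ = 1.08 × 1.496×10^8 = 1.61568×10^8 km; r₂ = 4.75 × 1.496×10^8 = 7.106×10^8 km.
Transfer-ellipse semi-major axis a_t = (r₁ + r₂)/2 = (1.61568×10^8 + 7.106×10^8)/2 = 4.36084×10^8 km.
On the circular orbit at r = 7.106×10^8 km, v_c = √(μ/r) = 13.664 km/s.
Transfer-orbit speed at the same r (vis-viva, a = a_t): v_t = √[μ(2/r − 1/a_t)] = 8.3169 km/s.
Δv₂ = |v_t − v_c| = |8.3169 − 13.664| = 5.347 km/s.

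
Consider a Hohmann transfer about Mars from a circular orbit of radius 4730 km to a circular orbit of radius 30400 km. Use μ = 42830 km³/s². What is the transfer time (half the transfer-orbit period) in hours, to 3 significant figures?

Transfer-ellipse semi-major axis a_t = (r₁ + r₂)/2 = (4730 + 30400)/2 = 17565 km.
By Kepler's third law the transfer-orbit period is T = 2π√(a_t³/μ), so t = T/2 = 35340 s.
Converting: 35340 s ÷ 3600 s/hour = 9.82 hours.

t = 9.82 hours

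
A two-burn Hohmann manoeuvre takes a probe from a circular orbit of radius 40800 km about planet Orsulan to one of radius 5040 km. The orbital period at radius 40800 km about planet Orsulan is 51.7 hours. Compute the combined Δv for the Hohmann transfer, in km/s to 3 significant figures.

From Kepler's third law T² = 4π²r³/μ at r = 40800 km, T = 51.7 hours = 51.7 × 3600 s = 1.8612×10^5 s: μ = 4π²r³/T² = 77402.3 km³/s².
Semi-major axis of the transfer orbit: a_t = (40800 + 5040)/2 = 22920 km.
Circular speed at r₁: v₁ = √(μ/r₁) = √(77402.3/40800) = 1.377358 km/s.
Transfer-orbit speed at r₁ (vis-viva): v_a = √[μ(2/r₁ − 1/a_t)] = 0.6458846 km/s.
First burn Δv₁ = |v_a − v₁| = 0.73147 km/s.
Circular speed at r₂: v₂ = √(μ/r₂) = 3.9189 km/s.
Transfer-orbit speed at r₂: v_p = √[μ(2/r₂ − 1/a_t)] = 5.2286 km/s.
Second burn Δv₂ = |v₂ − v_p| = 1.3097 km/s.
Total Δv = Δv₁ + Δv₂ = 2.041 km/s.

Δv = 2.04 km/s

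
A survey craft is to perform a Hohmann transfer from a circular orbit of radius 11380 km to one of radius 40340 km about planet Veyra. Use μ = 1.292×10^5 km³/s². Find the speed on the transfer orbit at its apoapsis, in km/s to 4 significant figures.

Transfer-ellipse semi-major axis a_t = (r₁ + r₂)/2 = (11380 + 40340)/2 = 25860 km.
At apoapsis, r = 40340 km.
From the vis-viva equation, v = √[μ(2/r − 1/a_t)] = 1.187 km/s.

v = 1.187 km/s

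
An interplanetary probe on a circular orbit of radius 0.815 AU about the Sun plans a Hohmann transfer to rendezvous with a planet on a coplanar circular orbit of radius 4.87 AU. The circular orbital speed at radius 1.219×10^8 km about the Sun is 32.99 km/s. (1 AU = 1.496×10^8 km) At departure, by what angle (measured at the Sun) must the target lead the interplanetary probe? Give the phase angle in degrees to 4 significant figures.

φ = 99.73°

From the circular-orbit relation v² = μ/r at r = 1.219×10^8 km: μ = v²r = (32.99)² × 1.219×10^8 = 1.32669×10^11 km³/s².
In km: r₁ = 0.815 × 1.496×10^8 = 1.21924×10^8 km; r₂ = 4.87 × 1.496×10^8 = 7.28552×10^8 km.
Semi-major axis of the transfer orbit: a_t = (1.21924×10^8 + 7.28552×10^8)/2 = 4.25238×10^8 km.
The half-period of the transfer ellipse is t = π√(a_t³/μ) = 7.563×10^7 s.
The target's mean motion on its circular orbit is ω₂ = √(μ/r₂³) = 1.852×10^-8 rad/s.
Angle swept by the target during transfer: ω₂·t = 1.401 rad = 80.27°.
The interplanetary probe traverses 180° on the transfer ellipse, so the target must lead by 180° − 80.27° = 99.73°.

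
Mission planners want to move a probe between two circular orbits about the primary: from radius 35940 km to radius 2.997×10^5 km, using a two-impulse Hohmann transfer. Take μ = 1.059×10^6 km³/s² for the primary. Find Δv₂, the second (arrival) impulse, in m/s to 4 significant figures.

The Hohmann ellipse has a_t = (r₁ + r₂)/2 = 1.6782×10^5 km.
On the circular orbit at r = 2.997×10^5 km, v_c = √(μ/r) = 1.880 km/s.
Transfer-orbit speed at the same r (vis-viva, a = a_t): v_t = √[μ(2/r − 1/a_t)] = 0.8699 km/s.
Δv₂ = |v_t − v_c| = |0.8699 − 1.880| = 1.010 km/s.

Δv₂ = 1010 m/s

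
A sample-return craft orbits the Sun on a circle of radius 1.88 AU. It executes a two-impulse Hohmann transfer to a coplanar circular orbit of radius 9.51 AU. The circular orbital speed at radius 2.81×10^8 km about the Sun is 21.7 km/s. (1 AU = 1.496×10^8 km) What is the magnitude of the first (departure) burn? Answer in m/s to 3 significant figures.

Δv₁ = 6340 m/s

From the circular-orbit relation v² = μ/r at r = 2.81×10^8 km: μ = v²r = (21.7)² × 2.81×10^8 = 1.32320×10^11 km³/s².
In km: r₁ = 1.88 × 1.496×10^8 = 2.81248×10^8 km; r₂ = 9.51 × 1.496×10^8 = 1.422696×10^9 km.
Transfer-ellipse semi-major axis a_t = (r₁ + r₂)/2 = (2.81248×10^8 + 1.422696×10^9)/2 = 8.51972×10^8 km.
Circular speed at r = 2.81248×10^8 km: v_c = √(μ/r) = 21.690 km/s.
Vis-viva on the transfer ellipse at r = 2.81248×10^8 km gives v_t = √[μ(2/r − 1/a_t)] = 28.029 km/s.
Δv₁ = |v_t − v_c| = |28.029 − 21.690| = 6.339 km/s.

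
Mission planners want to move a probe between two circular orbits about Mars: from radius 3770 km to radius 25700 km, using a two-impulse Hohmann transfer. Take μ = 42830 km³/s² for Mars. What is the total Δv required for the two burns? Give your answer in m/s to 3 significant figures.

Semi-major axis of the transfer orbit: a_t = (3770 + 25700)/2 = 14735 km.
Circular speed at r₁: v₁ = √(μ/r₁) = √(42830/3770) = 3.3706 km/s.
On the transfer ellipse at r₁, v² = μ(2/r − 1/a) gives v_p = √[μ(2/r₁ − 1/a_t)] = 4.4514 km/s.
First burn Δv₁ = |v_p − v₁| = 1.081 km/s.
Circular speed at r₂: v₂ = √(μ/r₂) = 1.291 km/s.
Transfer-orbit speed at r₂: v_a = √[μ(2/r₂ − 1/a_t)] = 0.6530 km/s.
Second burn Δv₂ = |v₂ − v_a| = 0.6380 km/s.
Total Δv = Δv₁ + Δv₂ = 1.719 km/s.

Δv = 1720 m/s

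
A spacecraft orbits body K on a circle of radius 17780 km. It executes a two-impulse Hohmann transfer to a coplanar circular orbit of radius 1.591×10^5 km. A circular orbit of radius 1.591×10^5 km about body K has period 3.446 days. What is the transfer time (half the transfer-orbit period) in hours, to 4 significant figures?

From Kepler's third law T² = 4π²r³/μ at r = 1.591×10^5 km, T = 3.446 days = 3.446 × 86400 s = 2.977344×10^5 s: μ = 4π²r³/T² = 1.79354×10^6 km³/s².
Semi-major axis of the transfer orbit: a_t = (17780 + 1.591×10^5)/2 = 88440 km.
Half the transfer-orbit period gives t = π√(a_t³/μ) = 61700 s.
Converting: 61700 s ÷ 3600 s/hour = 17.14 hours.

t = 17.14 hours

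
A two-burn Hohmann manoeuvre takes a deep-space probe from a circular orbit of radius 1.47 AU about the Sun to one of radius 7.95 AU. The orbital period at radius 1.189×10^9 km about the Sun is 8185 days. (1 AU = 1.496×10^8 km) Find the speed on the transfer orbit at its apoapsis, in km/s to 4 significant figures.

From Kepler's third law T² = 4π²r³/μ at r = 1.189×10^9 km, T = 8185 days = 8185 × 86400 s = 7.07184×10^8 s: μ = 4π²r³/T² = 1.32691×10^11 km³/s².
In km: r₁ = 1.47 × 1.496×10^8 = 2.19912×10^8 km; r₂ = 7.95 × 1.496×10^8 = 1.18932×10^9 km.
The Hohmann ellipse has a_t = (r₁ + r₂)/2 = 7.04616×10^8 km.
At apoapsis, r = 1.18932×10^9 km.
From the vis-viva equation, v = √[μ(2/r − 1/a_t)] = 5.901 km/s.

v = 5.901 km/s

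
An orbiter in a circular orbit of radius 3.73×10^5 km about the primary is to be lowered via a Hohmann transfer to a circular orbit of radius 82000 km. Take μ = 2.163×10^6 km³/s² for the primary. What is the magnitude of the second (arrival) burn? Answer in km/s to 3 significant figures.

The Hohmann ellipse has a_t = (r₁ + r₂)/2 = 2.275×10^5 km.
On the circular orbit at r = 82000 km, v_c = √(μ/r) = 5.136 km/s.
Transfer-orbit speed at the same r (vis-viva, a = a_t): v_t = √[μ(2/r − 1/a_t)] = 6.576 km/s.
Δv₂ = |v_t − v_c| = |6.576 − 5.136| = 1.440 km/s.

Δv₂ = 1.44 km/s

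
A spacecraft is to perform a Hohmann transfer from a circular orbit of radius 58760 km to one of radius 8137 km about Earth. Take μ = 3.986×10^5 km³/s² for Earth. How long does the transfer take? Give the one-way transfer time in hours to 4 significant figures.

Semi-major axis of the transfer orbit: a_t = (58760 + 8137)/2 = 33448.5 km.
Transfer time t = π√(a_t³/μ) = π√((33448.5)³ / 3.986×10^5) = 30440 s.
Converting: 30440 s ÷ 3600 s/hour = 8.456 hours.

t = 8.456 hours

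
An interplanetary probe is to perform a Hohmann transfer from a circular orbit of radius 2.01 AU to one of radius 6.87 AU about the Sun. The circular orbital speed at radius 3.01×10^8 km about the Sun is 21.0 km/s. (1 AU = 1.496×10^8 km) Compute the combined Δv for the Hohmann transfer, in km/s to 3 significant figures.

From the circular-orbit relation v² = μ/r at r = 3.01×10^8 km: μ = v²r = (21.0)² × 3.01×10^8 = 1.32741×10^11 km³/s².
In km: r₁ = 2.01 × 1.496×10^8 = 3.00696×10^8 km; r₂ = 6.87 × 1.496×10^8 = 1.027752×10^9 km.
Transfer-ellipse semi-major axis a_t = (r₁ + r₂)/2 = (3.00696×10^8 + 1.027752×10^9)/2 = 6.64224×10^8 km.
Circular speed at r₁: v₁ = √(μ/r₁) = √(1.32741×10^11/3.00696×10^8) = 21.0106 km/s.
Transfer-orbit speed at r₁ (v² = μ(2/r − 1/a)): v_p = √[μ(2/r₁ − 1/a_t)] = 26.1352 km/s.
First burn Δv₁ = |v_p − v₁| = 5.125 km/s.
Circular speed at r₂: v₂ = √(μ/r₂) = 11.3647 km/s.
Transfer-orbit speed at r₂: v_a = √[μ(2/r₂ − 1/a_t)] = 7.64654 km/s.
Second burn Δv₂ = |v₂ − v_a| = 3.718 km/s.
Δv = Δv₁ + Δv₂ = 5.125 + 3.718 = 8.843 km/s.

Δv = 8.84 km/s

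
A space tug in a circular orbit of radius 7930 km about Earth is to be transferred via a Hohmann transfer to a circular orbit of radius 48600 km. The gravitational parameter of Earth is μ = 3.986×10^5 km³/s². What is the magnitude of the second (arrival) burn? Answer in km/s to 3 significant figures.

Semi-major axis of the transfer orbit: a_t = (7930 + 48600)/2 = 28265 km.
On the circular orbit at r = 48600 km, v_c = √(μ/r) = 2.864 km/s.
Transfer-orbit speed at the same r (vis-viva, a = a_t): v_t = √[μ(2/r − 1/a_t)] = 1.517 km/s.
Δv₂ = |v_t − v_c| = |1.517 − 2.864| = 1.347 km/s.

Δv₂ = 1.35 km/s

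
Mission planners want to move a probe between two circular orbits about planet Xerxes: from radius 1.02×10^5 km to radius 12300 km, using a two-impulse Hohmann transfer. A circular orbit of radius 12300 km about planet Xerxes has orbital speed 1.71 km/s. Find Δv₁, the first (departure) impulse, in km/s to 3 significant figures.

Δv₁ = 0.318 km/s

From the circular-orbit relation v² = μ/r at r = 12300 km: μ = v²r = (1.71)² × 12300 = 35966.4 km³/s².
The Hohmann ellipse has a_t = (r₁ + r₂)/2 = 57150 km.
On the circular orbit at r = 1.020×10^5 km, v_c = √(μ/r) = 0.5938 km/s.
Vis-viva on the transfer ellipse at r = 1.020×10^5 km gives v_t = √[μ(2/r − 1/a_t)] = 0.2755 km/s.
Δv₁ = |v_t − v_c| = |0.2755 − 0.5938| = 0.3183 km/s.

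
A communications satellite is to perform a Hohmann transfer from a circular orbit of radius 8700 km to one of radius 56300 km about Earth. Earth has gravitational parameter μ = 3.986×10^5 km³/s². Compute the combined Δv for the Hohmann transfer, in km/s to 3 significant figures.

The Hohmann ellipse has a_t = (r₁ + r₂)/2 = 32500 km.
Circular speed at r₁: v₁ = √(μ/r₁) = √(3.986×10^5/8700) = 6.769 km/s.
On the transfer ellipse at r₁, vis-viva equation gives v_p = √[μ(2/r₁ − 1/a_t)] = 8.909 km/s.
First burn Δv₁ = |v_p − v₁| = 2.140 km/s.
Circular speed at r₂: v₂ = √(μ/r₂) = 2.661 km/s.
Transfer-orbit speed at r₂: v_a = √[μ(2/r₂ − 1/a_t)] = 1.377 km/s.
Second burn Δv₂ = |v₂ − v_a| = 1.284 km/s.
Total Δv = Δv₁ + Δv₂ = 3.424 km/s.

Δv = 3.42 km/s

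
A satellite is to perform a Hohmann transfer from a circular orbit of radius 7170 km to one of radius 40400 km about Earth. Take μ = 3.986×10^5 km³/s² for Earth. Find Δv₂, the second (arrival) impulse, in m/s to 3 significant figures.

Δv₂ = 1420 m/s

The Hohmann ellipse has a_t = (r₁ + r₂)/2 = 23785 km.
On the circular orbit at r = 40400 km, v_c = √(μ/r) = 3.141 km/s.
Vis-viva on the transfer ellipse at r = 40400 km gives v_t = √[μ(2/r − 1/a_t)] = 1.725 km/s.
Δv₂ = |v_t − v_c| = |1.725 − 3.141| = 1.416 km/s.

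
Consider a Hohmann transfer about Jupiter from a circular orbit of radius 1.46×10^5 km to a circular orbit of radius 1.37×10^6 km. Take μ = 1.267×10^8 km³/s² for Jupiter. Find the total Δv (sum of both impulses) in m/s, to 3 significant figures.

Δv = 15500 m/s

The Hohmann ellipse has a_t = (r₁ + r₂)/2 = 7.580×10^5 km.
At r₁ the circular-orbit speed is v₁ = √(μ/r₁) = 29.459 km/s.
Transfer-orbit speed at r₁ (v² = μ(2/r − 1/a)): v_p = √[μ(2/r₁ − 1/a_t)] = 39.604 km/s.
First burn Δv₁ = |v_p − v₁| = 10.145 km/s.
At r₂, v₂ = √(μ/r₂) = 9.61674 km/s.
Transfer-orbit speed at r₂: v_a = √[μ(2/r₂ − 1/a_t)] = 4.22056 km/s.
Second burn Δv₂ = |v₂ − v_a| = 5.3962 km/s.
Δv = Δv₁ + Δv₂ = 10.145 + 5.3962 = 15.54 km/s.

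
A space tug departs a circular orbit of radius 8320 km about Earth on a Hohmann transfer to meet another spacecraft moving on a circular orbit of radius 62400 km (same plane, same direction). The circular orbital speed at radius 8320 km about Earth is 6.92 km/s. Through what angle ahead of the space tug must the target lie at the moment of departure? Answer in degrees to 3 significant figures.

φ = 103°

From the circular-orbit relation v² = μ/r at r = 8320 km: μ = v²r = (6.92)² × 8320 = 3.98415×10^5 km³/s².
The Hohmann ellipse has a_t = (r₁ + r₂)/2 = 35360 km.
The half-period of the transfer ellipse is t = π√(a_t³/μ) = 33090 s.
Target angular speed ω₂ = √(μ/r₂³) = 4.049×10^-5 rad/s.
Angle swept by the target during transfer: ω₂·t = 1.340 rad = 76.78°.
Arrival is 180° from departure on the ellipse, so φ = 180° − 76.78° = 103°.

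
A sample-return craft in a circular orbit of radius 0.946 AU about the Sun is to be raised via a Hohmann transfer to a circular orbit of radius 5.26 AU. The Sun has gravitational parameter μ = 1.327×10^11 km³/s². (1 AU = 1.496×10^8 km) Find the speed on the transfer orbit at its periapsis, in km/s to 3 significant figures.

In km: r₁ = 0.946 × 1.496×10^8 = 1.415216×10^8 km; r₂ = 5.26 × 1.496×10^8 = 7.86896×10^8 km.
Semi-major axis of the transfer orbit: a_t = (1.415216×10^8 + 7.86896×10^8)/2 = 4.642088×10^8 km.
At periapsis, r = 1.415216×10^8 km.
Applying v² = μ(2/r − 1/a_t): v = 39.87 km/s.

v = 39.9 km/s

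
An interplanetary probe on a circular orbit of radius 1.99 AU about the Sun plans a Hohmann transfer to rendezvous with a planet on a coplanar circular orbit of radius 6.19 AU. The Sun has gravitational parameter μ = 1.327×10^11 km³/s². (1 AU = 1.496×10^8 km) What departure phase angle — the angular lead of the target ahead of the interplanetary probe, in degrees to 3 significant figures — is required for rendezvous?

In km: r₁ = 1.99 × 1.496×10^8 = 2.97704×10^8 km; r₂ = 6.19 × 1.496×10^8 = 9.26024×10^8 km.
Semi-major axis of the transfer orbit: a_t = (2.97704×10^8 + 9.26024×10^8)/2 = 6.11864×10^8 km.
Transfer time t = π√(a_t³/μ) = 1.30526×10^8 s.
The target's mean motion on its circular orbit is ω₂ = √(μ/r₂³) = 1.29271×10^-8 rad/s.
Angle swept by the target during transfer: ω₂·t = 1.6873 rad = 96.68°.
The interplanetary probe traverses 180° on the transfer ellipse, so the target must lead by 180° − 96.68° = 83.3°.

φ = 83.3°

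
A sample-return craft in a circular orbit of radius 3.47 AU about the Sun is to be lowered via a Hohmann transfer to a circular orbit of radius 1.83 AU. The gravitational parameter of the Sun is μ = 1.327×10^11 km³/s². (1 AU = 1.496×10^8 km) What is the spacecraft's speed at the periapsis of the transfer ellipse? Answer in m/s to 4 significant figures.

In km: r₁ = 3.47 × 1.496×10^8 = 5.19112×10^8 km; r₂ = 1.83 × 1.496×10^8 = 2.73768×10^8 km.
Semi-major axis of the transfer orbit: a_t = (5.19112×10^8 + 2.73768×10^8)/2 = 3.9644×10^8 km.
The periapsis of the transfer ellipse is at r = 2.73768×10^8 km.
Vis-viva: v = √[μ(2/r − 1/a_t)] = √[1.327×10^11 × (2/2.73768×10^8 − 1/3.9644×10^8)] = 25.19 km/s.

v = 25190 m/s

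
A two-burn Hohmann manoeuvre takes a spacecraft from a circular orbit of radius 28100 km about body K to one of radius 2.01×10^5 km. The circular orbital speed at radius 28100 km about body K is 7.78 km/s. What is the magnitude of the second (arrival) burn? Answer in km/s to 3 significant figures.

Δv₂ = 1.47 km/s

From the circular-orbit relation v² = μ/r at r = 28100 km: μ = v²r = (7.78)² × 28100 = 1.70085×10^6 km³/s².
Semi-major axis of the transfer orbit: a_t = (28100 + 2.010×10^5)/2 = 1.1455×10^5 km.
On the circular orbit at r = 2.010×10^5 km, v_c = √(μ/r) = 2.909 km/s.
Transfer-orbit speed at the same r (vis-viva, a = a_t): v_t = √[μ(2/r − 1/a_t)] = 1.441 km/s.
Δv₂ = |v_t − v_c| = |1.441 − 2.909| = 1.468 km/s.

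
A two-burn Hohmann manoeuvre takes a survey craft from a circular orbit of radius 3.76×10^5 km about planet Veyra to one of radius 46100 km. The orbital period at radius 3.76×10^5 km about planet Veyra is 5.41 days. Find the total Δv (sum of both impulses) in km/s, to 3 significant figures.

From Kepler's third law T² = 4π²r³/μ at r = 3.76×10^5 km, T = 5.41 days = 5.41 × 86400 s = 4.67424×10^5 s: μ = 4π²r³/T² = 9.60509×10^6 km³/s².
Transfer-ellipse semi-major axis a_t = (r₁ + r₂)/2 = (3.760×10^5 + 46100)/2 = 2.1105×10^5 km.
Circular speed at r₁: v₁ = √(μ/r₁) = √(9.60509×10^6/3.760×10^5) = 5.054 km/s.
On the transfer ellipse at r₁, vis-viva equation gives v_a = √[μ(2/r₁ − 1/a_t)] = 2.362 km/s.
First burn Δv₁ = |v_a − v₁| = 2.692 km/s.
Circular speed at r₂: v₂ = √(μ/r₂) = 14.434 km/s.
Transfer-orbit speed at r₂: v_p = √[μ(2/r₂ − 1/a_t)] = 19.266 km/s.
Second burn Δv₂ = |v₂ − v_p| = 4.832 km/s.
Total Δv = Δv₁ + Δv₂ = 7.524 km/s.

Δv = 7.52 km/s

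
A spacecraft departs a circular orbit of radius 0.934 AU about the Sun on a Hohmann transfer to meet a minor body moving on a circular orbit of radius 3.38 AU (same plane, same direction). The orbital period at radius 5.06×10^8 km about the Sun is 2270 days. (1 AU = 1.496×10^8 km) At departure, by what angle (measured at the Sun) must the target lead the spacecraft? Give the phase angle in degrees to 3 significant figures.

From Kepler's third law T² = 4π²r³/μ at r = 5.06×10^8 km, T = 2270 days = 2270 × 86400 s = 1.96128×10^8 s: μ = 4π²r³/T² = 1.32963×10^11 km³/s².
In km: r₁ = 0.934 × 1.496×10^8 = 1.397264×10^8 km; r₂ = 3.38 × 1.496×10^8 = 5.05648×10^8 km.
Semi-major axis of the transfer orbit: a_t = (1.397264×10^8 + 5.05648×10^8)/2 = 3.226872×10^8 km.
The half-period of the transfer ellipse is t = π√(a_t³/μ) = 4.994×10^7 s.
The target's mean motion on its circular orbit is ω₂ = √(μ/r₂³) = 3.207×10^-8 rad/s.
Angle swept by the target during transfer: ω₂·t = 1.6016 rad = 91.76°.
The spacecraft traverses 180° on the transfer ellipse, so the target must lead by 180° − 91.76° = 88.2°.

φ = 88.2°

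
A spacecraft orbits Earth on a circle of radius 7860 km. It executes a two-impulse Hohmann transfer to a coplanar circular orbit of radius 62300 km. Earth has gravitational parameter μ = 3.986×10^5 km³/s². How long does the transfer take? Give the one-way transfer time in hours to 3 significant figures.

t = 9.08 hours

Semi-major axis of the transfer orbit: a_t = (7860 + 62300)/2 = 35080 km.
Half the transfer-orbit period gives t = π√(a_t³/μ) = 32690 s.
Converting: 32690 s ÷ 3600 s/hour = 9.08 hours.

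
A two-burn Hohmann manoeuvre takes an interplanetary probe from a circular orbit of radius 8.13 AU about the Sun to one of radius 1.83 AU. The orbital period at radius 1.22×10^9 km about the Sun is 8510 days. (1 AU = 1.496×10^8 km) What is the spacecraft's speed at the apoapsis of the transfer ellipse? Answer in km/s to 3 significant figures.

v = 6.33 km/s

From Kepler's third law T² = 4π²r³/μ at r = 1.22×10^9 km, T = 8510 days = 8510 × 86400 s = 7.35264×10^8 s: μ = 4π²r³/T² = 1.32603×10^11 km³/s².
In km: r₁ = 8.13 × 1.496×10^8 = 1.216248×10^9 km; r₂ = 1.83 × 1.496×10^8 = 2.73768×10^8 km.
Semi-major axis of the transfer orbit: a_t = (1.216248×10^9 + 2.73768×10^8)/2 = 7.45008×10^8 km.
The apoapsis of the transfer ellipse is at r = 1.216248×10^9 km.
From the vis-viva equation, v = √[μ(2/r − 1/a_t)] = 6.330 km/s.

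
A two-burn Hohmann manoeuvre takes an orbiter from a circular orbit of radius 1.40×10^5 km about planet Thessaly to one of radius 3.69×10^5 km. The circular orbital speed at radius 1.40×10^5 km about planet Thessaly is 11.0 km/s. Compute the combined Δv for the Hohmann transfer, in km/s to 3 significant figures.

Δv = 4.00 km/s

From the circular-orbit relation v² = μ/r at r = 1.40×10^5 km: μ = v²r = (11.0)² × 1.40×10^5 = 1.69400×10^7 km³/s².
Semi-major axis of the transfer orbit: a_t = (1.400×10^5 + 3.690×10^5)/2 = 2.545×10^5 km.
At r₁ the circular-orbit speed is v₁ = √(μ/r₁) = 11.00000 km/s.
Transfer-orbit speed at r₁ (vis-viva): v_p = √[μ(2/r₁ − 1/a_t)] = 13.24531 km/s.
First burn Δv₁ = |v_p − v₁| = 2.24531 km/s.
At r₂, v₂ = √(μ/r₂) = 6.77553 km/s.
Transfer-orbit speed at r₂: v_a = √[μ(2/r₂ − 1/a_t)] = 5.02532 km/s.
Second burn Δv₂ = |v₂ − v_a| = 1.75021 km/s.
Total Δv = Δv₁ + Δv₂ = 3.996 km/s.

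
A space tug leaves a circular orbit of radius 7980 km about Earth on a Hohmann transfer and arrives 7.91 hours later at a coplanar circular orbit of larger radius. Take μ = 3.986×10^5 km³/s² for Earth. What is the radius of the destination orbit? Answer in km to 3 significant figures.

r₂ = 56000 km

Transfer time t = 7.91 hours = 28476 s, and t = π√(a_t³/μ).
So a_t = (μ t²/π²)^(1/3) = (3.986×10^5 × (28476)² / π²)^(1/3) = 31994 km.
Since a_t = (r₁ + r₂)/2, r₂ = 2a_t − r₁ = 2×31994 − 7980 = 56008 km.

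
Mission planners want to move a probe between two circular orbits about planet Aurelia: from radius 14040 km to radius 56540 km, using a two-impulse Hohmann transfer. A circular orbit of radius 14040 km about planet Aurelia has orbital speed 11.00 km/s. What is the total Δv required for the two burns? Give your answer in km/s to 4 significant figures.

From the circular-orbit relation v² = μ/r at r = 14040 km: μ = v²r = (11.00)² × 14040 = 1.69884×10^6 km³/s².
Semi-major axis of the transfer orbit: a_t = (14040 + 56540)/2 = 35290 km.
Circular speed at r₁: v₁ = √(μ/r₁) = √(1.69884×10^6/14040) = 11.000 km/s.
Transfer-orbit speed at r₁ (vis-viva): v_p = √[μ(2/r₁ − 1/a_t)] = 13.923 km/s.
First burn Δv₁ = |v_p − v₁| = 2.923 km/s.
Circular speed at r₂: v₂ = √(μ/r₂) = 5.481 km/s.
Transfer-orbit speed at r₂: v_a = √[μ(2/r₂ − 1/a_t)] = 3.457 km/s.
Second burn Δv₂ = |v₂ − v_a| = 2.024 km/s.
Total Δv = Δv₁ + Δv₂ = 4.947 km/s.

Δv = 4.947 km/s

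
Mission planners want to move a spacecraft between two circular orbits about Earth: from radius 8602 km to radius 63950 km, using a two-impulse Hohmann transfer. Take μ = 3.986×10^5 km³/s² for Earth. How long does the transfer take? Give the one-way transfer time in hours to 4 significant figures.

Transfer-ellipse semi-major axis a_t = (r₁ + r₂)/2 = (8602 + 63950)/2 = 36276 km.
Half the transfer-orbit period gives t = π√(a_t³/μ) = 34380 s.
Converting: 34380 s ÷ 3600 s/hour = 9.550 hours.

t = 9.550 hours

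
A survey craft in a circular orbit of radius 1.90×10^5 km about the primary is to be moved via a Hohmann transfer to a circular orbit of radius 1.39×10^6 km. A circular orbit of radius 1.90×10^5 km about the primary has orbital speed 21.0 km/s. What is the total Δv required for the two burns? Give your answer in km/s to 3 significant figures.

Δv = 10.8 km/s

From the circular-orbit relation v² = μ/r at r = 1.90×10^5 km: μ = v²r = (21.0)² × 1.90×10^5 = 8.37900×10^7 km³/s².
The Hohmann ellipse has a_t = (r₁ + r₂)/2 = 7.900×10^5 km.
Circular speed at r₁: v₁ = √(μ/r₁) = √(8.37900×10^7/1.900×10^5) = 21.000 km/s.
Transfer-orbit speed at r₁ (vis-viva): v_p = √[μ(2/r₁ − 1/a_t)] = 27.856 km/s.
First burn Δv₁ = |v_p − v₁| = 6.856 km/s.
Circular speed at r₂: v₂ = √(μ/r₂) = 7.764 km/s.
Transfer-orbit speed at r₂: v_a = √[μ(2/r₂ − 1/a_t)] = 3.808 km/s.
Second burn Δv₂ = |v₂ − v_a| = 3.956 km/s.
Total Δv = Δv₁ + Δv₂ = 10.81 km/s.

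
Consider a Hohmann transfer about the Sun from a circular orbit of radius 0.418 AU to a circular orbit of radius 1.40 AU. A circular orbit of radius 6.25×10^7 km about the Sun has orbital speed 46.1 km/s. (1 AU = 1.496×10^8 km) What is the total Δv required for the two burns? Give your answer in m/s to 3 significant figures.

Δv = 19200 m/s

From the circular-orbit relation v² = μ/r at r = 6.25×10^7 km: μ = v²r = (46.1)² × 6.25×10^7 = 1.32826×10^11 km³/s².
In km: r₁ = 0.418 × 1.496×10^8 = 6.25328×10^7 km; r₂ = 1.40 × 1.496×10^8 = 2.0944×10^8 km.
Transfer-ellipse semi-major axis a_t = (r₁ + r₂)/2 = (6.25328×10^7 + 2.0944×10^8)/2 = 1.359864×10^8 km.
Circular speed at r₁: v₁ = √(μ/r₁) = √(1.32826×10^11/6.25328×10^7) = 46.0879 km/s.
Transfer-orbit speed at r₁ (vis-viva): v_p = √[μ(2/r₁ − 1/a_t)] = 57.1964 km/s.
First burn Δv₁ = |v_p − v₁| = 11.1085 km/s.
Circular speed at r₂: v₂ = √(μ/r₂) = 25.183212 km/s.
Transfer-orbit speed at r₂: v_a = √[μ(2/r₂ − 1/a_t)] = 17.077226 km/s.
Second burn Δv₂ = |v₂ − v_a| = 8.10599 km/s.
Δv = Δv₁ + Δv₂ = 11.1085 + 8.10599 = 19.21 km/s.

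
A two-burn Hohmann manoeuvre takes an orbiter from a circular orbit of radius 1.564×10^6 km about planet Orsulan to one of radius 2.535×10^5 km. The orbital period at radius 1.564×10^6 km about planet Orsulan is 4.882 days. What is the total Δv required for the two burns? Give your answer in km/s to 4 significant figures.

From Kepler's third law T² = 4π²r³/μ at r = 1.564×10^6 km, T = 4.882 days = 4.882 × 86400 s = 4.218048×10^5 s: μ = 4π²r³/T² = 8.48881×10^8 km³/s².
The Hohmann ellipse has a_t = (r₁ + r₂)/2 = 9.0875×10^5 km.
At r₁ the circular-orbit speed is v₁ = √(μ/r₁) = 23.297 km/s.
On the transfer ellipse at r₁, v² = μ(2/r − 1/a) gives v_a = √[μ(2/r₁ − 1/a_t)] = 12.305 km/s.
First burn Δv₁ = |v_a − v₁| = 10.99 km/s.
At r₂, v₂ = √(μ/r₂) = 57.87 km/s.
Transfer-orbit speed at r₂: v_p = √[μ(2/r₂ − 1/a_t)] = 75.92 km/s.
Second burn Δv₂ = |v₂ − v_p| = 18.05 km/s.
Δv = Δv₁ + Δv₂ = 10.99 + 18.05 = 29.04 km/s.

Δv = 29.04 km/s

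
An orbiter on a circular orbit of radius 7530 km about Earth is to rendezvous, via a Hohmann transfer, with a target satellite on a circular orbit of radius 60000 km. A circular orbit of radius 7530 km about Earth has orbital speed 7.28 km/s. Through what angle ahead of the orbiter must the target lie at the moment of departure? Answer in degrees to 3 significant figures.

φ = 104°

From the circular-orbit relation v² = μ/r at r = 7530 km: μ = v²r = (7.28)² × 7530 = 3.99078×10^5 km³/s².
The Hohmann ellipse has a_t = (r₁ + r₂)/2 = 33765 km.
The half-period of the transfer ellipse is t = π√(a_t³/μ) = 30854.7 s.
The target's mean motion on its circular orbit is ω₂ = √(μ/r₂³) = 4.29835×10^-5 rad/s.
Angle swept by the target during transfer: ω₂·t = 1.3262 rad = 75.99°.
Arrival is 180° from departure on the ellipse, so φ = 180° − 75.99° = 104°.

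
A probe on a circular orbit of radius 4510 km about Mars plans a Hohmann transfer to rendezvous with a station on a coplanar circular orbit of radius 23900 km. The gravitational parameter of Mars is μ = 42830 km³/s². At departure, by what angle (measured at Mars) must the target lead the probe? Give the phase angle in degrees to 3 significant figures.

φ = 97.5°

Semi-major axis of the transfer orbit: a_t = (4510 + 23900)/2 = 14205 km.
The half-period of the transfer ellipse is t = π√(a_t³/μ) = 25700 s.
The target's mean motion on its circular orbit is ω₂ = √(μ/r₂³) = 5.601×10^-5 rad/s.
Angle swept by the target during transfer: ω₂·t = 1.4395 rad = 82.48°.
The probe traverses 180° on the transfer ellipse, so the target must lead by 180° − 82.48° = 97.5°.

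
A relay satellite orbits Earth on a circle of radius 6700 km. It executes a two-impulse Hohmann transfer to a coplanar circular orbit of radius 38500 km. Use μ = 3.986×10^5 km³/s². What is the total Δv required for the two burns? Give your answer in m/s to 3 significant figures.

The Hohmann ellipse has a_t = (r₁ + r₂)/2 = 22600 km.
Circular speed at r₁: v₁ = √(μ/r₁) = √(3.986×10^5/6700) = 7.7131 km/s.
Transfer-orbit speed at r₁ (v² = μ(2/r − 1/a)): v_p = √[μ(2/r₁ − 1/a_t)] = 10.067 km/s.
First burn Δv₁ = |v_p − v₁| = 2.354 km/s.
At r₂, v₂ = √(μ/r₂) = 3.218 km/s.
Transfer-orbit speed at r₂: v_a = √[μ(2/r₂ − 1/a_t)] = 1.752 km/s.
Second burn Δv₂ = |v₂ − v_a| = 1.466 km/s.
Total Δv = Δv₁ + Δv₂ = 3.820 km/s.

Δv = 3820 m/s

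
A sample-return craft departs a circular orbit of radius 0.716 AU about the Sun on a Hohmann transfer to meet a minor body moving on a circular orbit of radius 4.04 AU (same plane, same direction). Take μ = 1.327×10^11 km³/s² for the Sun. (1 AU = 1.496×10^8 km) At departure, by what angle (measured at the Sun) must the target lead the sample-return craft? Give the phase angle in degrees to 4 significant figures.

In km: r₁ = 0.716 × 1.496×10^8 = 1.071136×10^8 km; r₂ = 4.04 × 1.496×10^8 = 6.04384×10^8 km.
The Hohmann ellipse has a_t = (r₁ + r₂)/2 = 3.557488×10^8 km.
Transfer time t = π√(a_t³/μ) = 5.7867×10^7 s.
The target's mean motion on its circular orbit is ω₂ = √(μ/r₂³) = 2.4517×10^-8 rad/s.
Angle swept by the target during transfer: ω₂·t = 1.4187 rad = 81.29°.
The sample-return craft traverses 180° on the transfer ellipse, so the target must lead by 180° − 81.29° = 98.71°.

φ = 98.71°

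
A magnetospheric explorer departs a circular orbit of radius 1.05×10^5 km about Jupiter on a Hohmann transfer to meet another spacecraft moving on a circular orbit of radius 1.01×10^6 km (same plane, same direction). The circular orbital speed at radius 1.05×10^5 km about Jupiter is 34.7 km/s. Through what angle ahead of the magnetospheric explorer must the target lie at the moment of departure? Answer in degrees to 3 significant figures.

φ = 106°

From the circular-orbit relation v² = μ/r at r = 1.05×10^5 km: μ = v²r = (34.7)² × 1.05×10^5 = 1.26429×10^8 km³/s².
Semi-major axis of the transfer orbit: a_t = (1.050×10^5 + 1.010×10^6)/2 = 5.575×10^5 km.
Transfer time t = π√(a_t³/μ) = 1.1630×10^5 s.
Target angular speed ω₂ = √(μ/r₂³) = 1.1078×10^-5 rad/s.
Angle swept by the target during transfer: ω₂·t = 1.2884 rad = 73.82°.
Arrival is 180° from departure on the ellipse, so φ = 180° − 73.82° = 106°.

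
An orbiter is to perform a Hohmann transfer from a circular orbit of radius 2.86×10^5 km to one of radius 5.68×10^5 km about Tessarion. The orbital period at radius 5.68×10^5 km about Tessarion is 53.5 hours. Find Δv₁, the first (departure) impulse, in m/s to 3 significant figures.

From Kepler's third law T² = 4π²r³/μ at r = 5.68×10^5 km, T = 53.5 hours = 53.5 × 3600 s = 1.926×10^5 s: μ = 4π²r³/T² = 1.95026×10^8 km³/s².
The Hohmann ellipse has a_t = (r₁ + r₂)/2 = 4.270×10^5 km.
On the circular orbit at r = 2.860×10^5 km, v_c = √(μ/r) = 26.1134 km/s.
Vis-viva on the transfer ellipse at r = 2.860×10^5 km gives v_t = √[μ(2/r − 1/a_t)] = 30.1178 km/s.
Δv₁ = |v_t − v_c| = |30.1178 − 26.1134| = 4.004 km/s.

Δv₁ = 4000 m/s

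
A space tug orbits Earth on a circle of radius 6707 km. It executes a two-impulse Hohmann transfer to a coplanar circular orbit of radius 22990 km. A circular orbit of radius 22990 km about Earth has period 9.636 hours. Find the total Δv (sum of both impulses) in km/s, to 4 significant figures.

From Kepler's third law T² = 4π²r³/μ at r = 22990 km, T = 9.636 hours = 9.636 × 3600 s = 34689.6 s: μ = 4π²r³/T² = 3.98637×10^5 km³/s².
Semi-major axis of the transfer orbit: a_t = (6707 + 22990)/2 = 14848.5 km.
Circular speed at r₁: v₁ = √(μ/r₁) = √(3.98637×10^5/6707) = 7.7095 km/s.
Transfer-orbit speed at r₁ (v² = μ(2/r − 1/a)): v_p = √[μ(2/r₁ − 1/a_t)] = 9.5930 km/s.
First burn Δv₁ = |v_p − v₁| = 1.8835 km/s.
At r₂, v₂ = √(μ/r₂) = 4.1641 km/s.
Transfer-orbit speed at r₂: v_a = √[μ(2/r₂ − 1/a_t)] = 2.7986 km/s.
Second burn Δv₂ = |v₂ − v_a| = 1.3655 km/s.
Δv = Δv₁ + Δv₂ = 1.8835 + 1.3655 = 3.249 km/s.

Δv = 3.249 km/s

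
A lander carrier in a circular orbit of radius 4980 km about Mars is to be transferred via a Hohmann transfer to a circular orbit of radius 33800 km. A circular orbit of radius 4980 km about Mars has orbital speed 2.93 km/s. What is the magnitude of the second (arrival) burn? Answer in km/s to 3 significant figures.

Δv₂ = 0.555 km/s

From the circular-orbit relation v² = μ/r at r = 4980 km: μ = v²r = (2.93)² × 4980 = 42752.8 km³/s².
Transfer-ellipse semi-major axis a_t = (r₁ + r₂)/2 = (4980 + 33800)/2 = 19390 km.
Circular speed at r = 33800 km: v_c = √(μ/r) = 1.1247 km/s.
Vis-viva on the transfer ellipse at r = 33800 km gives v_t = √[μ(2/r − 1/a_t)] = 0.56997 km/s.
Δv₂ = |v_t − v_c| = |0.56997 − 1.1247| = 0.5547 km/s.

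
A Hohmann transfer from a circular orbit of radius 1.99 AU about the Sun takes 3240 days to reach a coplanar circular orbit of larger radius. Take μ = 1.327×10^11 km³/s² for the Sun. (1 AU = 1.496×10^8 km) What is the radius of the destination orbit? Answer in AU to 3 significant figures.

In km: r₁ = 1.99 × 1.496×10^8 = 2.97704×10^8 km.
Transfer time t = 3240 days = 2.79936×10^8 s, and t = π√(a_t³/μ).
So a_t = (μ t²/π²)^(1/3) = (1.327×10^11 × (2.79936×10^8)² / π²)^(1/3) = 1.0176×10^9 km.
Since a_t = (r₁ + r₂)/2, r₂ = 2a_t − r₁ = 2×1.0176×10^9 − 2.97704×10^8 = 1.737496×10^9 km.
In AU: r₂ = 1.737496×10^9 / 1.496×10^8 = 11.6 AU.

r₂ = 11.6 AU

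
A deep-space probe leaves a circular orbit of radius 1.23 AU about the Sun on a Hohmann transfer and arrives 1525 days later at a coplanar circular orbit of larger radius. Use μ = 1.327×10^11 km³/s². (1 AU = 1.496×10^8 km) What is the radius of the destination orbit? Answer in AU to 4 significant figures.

In km: r₁ = 1.23 × 1.496×10^8 = 1.84008×10^8 km.
Transfer time t = 1525 days = 1.3176×10^8 s, and t = π√(a_t³/μ).
So a_t = (μ t²/π²)^(1/3) = (1.327×10^11 × (1.3176×10^8)² / π²)^(1/3) = 6.1571×10^8 km.
Since a_t = (r₁ + r₂)/2, r₂ = 2a_t − r₁ = 2×6.1571×10^8 − 1.84008×10^8 = 1.047412×10^9 km.
In AU: r₂ = 1.047412×10^9 / 1.496×10^8 = 7.001 AU.

r₂ = 7.001 AU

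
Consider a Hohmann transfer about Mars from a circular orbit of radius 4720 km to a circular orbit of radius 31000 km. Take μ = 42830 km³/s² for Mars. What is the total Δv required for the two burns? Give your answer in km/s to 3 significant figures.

Δv = 1.53 km/s

Transfer-ellipse semi-major axis a_t = (r₁ + r₂)/2 = (4720 + 31000)/2 = 17860 km.
Circular speed at r₁: v₁ = √(μ/r₁) = √(42830/4720) = 3.01233 km/s.
Transfer-orbit speed at r₁ (vis-viva): v_p = √[μ(2/r₁ − 1/a_t)] = 3.96865 km/s.
First burn Δv₁ = |v_p − v₁| = 0.95632 km/s.
Circular speed at r₂: v₂ = √(μ/r₂) = 1.17542 km/s.
Transfer-orbit speed at r₂: v_a = √[μ(2/r₂ − 1/a_t)] = 0.604259 km/s.
Second burn Δv₂ = |v₂ − v_a| = 0.57116 km/s.
Total Δv = Δv₁ + Δv₂ = 1.527 km/s.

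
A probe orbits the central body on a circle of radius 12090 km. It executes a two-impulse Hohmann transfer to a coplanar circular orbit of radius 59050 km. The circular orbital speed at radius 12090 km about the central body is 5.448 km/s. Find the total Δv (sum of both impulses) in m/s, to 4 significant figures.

Δv = 2599 m/s

From the circular-orbit relation v² = μ/r at r = 12090 km: μ = v²r = (5.448)² × 12090 = 3.58840×10^5 km³/s².
Transfer-ellipse semi-major axis a_t = (r₁ + r₂)/2 = (12090 + 59050)/2 = 35570 km.
At r₁ the circular-orbit speed is v₁ = √(μ/r₁) = 5.448 km/s.
Transfer-orbit speed at r₁ (vis-viva): v_p = √[μ(2/r₁ − 1/a_t)] = 7.019 km/s.
First burn Δv₁ = |v_p − v₁| = 1.571 km/s.
Circular speed at r₂: v₂ = √(μ/r₂) = 2.465 km/s.
Transfer-orbit speed at r₂: v_a = √[μ(2/r₂ − 1/a_t)] = 1.437 km/s.
Second burn Δv₂ = |v₂ − v_a| = 1.028 km/s.
Total Δv = Δv₁ + Δv₂ = 2.599 km/s.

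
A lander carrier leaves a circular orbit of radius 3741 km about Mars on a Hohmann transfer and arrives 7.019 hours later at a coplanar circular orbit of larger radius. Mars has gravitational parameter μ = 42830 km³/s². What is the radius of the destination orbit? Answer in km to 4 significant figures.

r₂ = 24350 km

Transfer time t = 7.019 hours = 25268.4 s, and t = π√(a_t³/μ).
So a_t = (μ t²/π²)^(1/3) = (42830 × (25268.4)² / π²)^(1/3) = 14045 km.
Since a_t = (r₁ + r₂)/2, r₂ = 2a_t − r₁ = 2×14045 − 3741 = 24349 km.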